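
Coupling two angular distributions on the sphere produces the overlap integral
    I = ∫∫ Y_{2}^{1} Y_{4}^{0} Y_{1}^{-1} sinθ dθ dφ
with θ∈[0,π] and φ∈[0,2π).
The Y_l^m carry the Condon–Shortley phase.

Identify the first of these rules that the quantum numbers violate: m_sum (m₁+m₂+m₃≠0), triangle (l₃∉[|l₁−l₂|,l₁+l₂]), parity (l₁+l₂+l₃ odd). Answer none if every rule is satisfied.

triangle

azimuthal sum: 1 + 0 − 1 = 0  ✓
l₃ must lie in [2,6]; have l₃=1  ✗
L = 2 + 4 + 1 = 7 (odd)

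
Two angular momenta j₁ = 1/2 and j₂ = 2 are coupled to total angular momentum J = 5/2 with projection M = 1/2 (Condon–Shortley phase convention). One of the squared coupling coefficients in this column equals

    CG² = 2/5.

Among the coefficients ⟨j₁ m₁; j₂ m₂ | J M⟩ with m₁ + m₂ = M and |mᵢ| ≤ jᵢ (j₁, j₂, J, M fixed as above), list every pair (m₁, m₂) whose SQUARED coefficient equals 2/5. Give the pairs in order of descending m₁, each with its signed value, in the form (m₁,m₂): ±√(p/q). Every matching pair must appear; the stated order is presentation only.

(-1/2,1): +√(2/5)

Admissible pairs with m₁+m₂ = M = 1/2: (-1/2,1), (1/2,0)
  (m₁,m₂)=(1/2,0): CG² = 3/5, CG = +√(3/5)
  (m₁,m₂)=(-1/2,1): CG² = 2/5, CG = +√(2/5)   ← matches the target
Pairs with CG² = 2/5: (-1/2,1): +√(2/5)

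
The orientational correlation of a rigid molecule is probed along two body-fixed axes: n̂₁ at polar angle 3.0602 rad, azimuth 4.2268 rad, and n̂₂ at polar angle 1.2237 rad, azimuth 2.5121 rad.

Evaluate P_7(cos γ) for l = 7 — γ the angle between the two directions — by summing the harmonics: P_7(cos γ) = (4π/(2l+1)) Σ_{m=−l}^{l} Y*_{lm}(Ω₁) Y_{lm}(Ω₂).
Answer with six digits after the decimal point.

0.131743

Summing Y*_{l m}(θ₁,φ₁)·Y_{l m}(θ₂,φ₂) over m ∈ [−7, 7]; prefactor 4π/(2·7+1) = 0.837758:
  term(m=-7) = +0.000000-0.000000i   from Y*(Ω₁)=-0.000000-0.000000i, Y(Ω₂)=+0.097931+0.310047i
  term(m=-6) = +0.000000+0.000000i   from Y*(Ω₁)=-0.000001-0.000000i, Y(Ω₂)=-0.354208-0.261179i
  term(m=-5) = -0.000001+0.000002i   from Y*(Ω₁)=-0.000010+0.000012i, Y(Ω₂)=+0.136062+0.000799i
  term(m=-4) = +0.000078+0.000050i   from Y*(Ω₁)=+0.000115+0.000295i, Y(Ω₂)=+0.237012-0.170504i
  term(m=-3) = -0.000489+0.001062i   from Y*(Ω₁)=+0.004640+0.000531i, Y(Ω₂)=-0.078233+0.237922i
  term(m=-2) = +0.009122+0.002700i   from Y*(Ω₁)=+0.027249-0.039862i, Y(Ω₂)=+0.060441+0.187515i
  term(m=-1) = -0.012748+0.087975i   from Y*(Ω₁)=-0.148285-0.280983i, Y(Ω₂)=-0.226165-0.164724i
  term(m=+0) = +0.165336+0.000000i   from Y*(Ω₁)=-0.993516-0.000000i, Y(Ω₂)=-0.166415+0.000000i
  term(m=+1) = -0.012748-0.087975i   from Y*(Ω₁)=+0.148285-0.280983i, Y(Ω₂)=+0.226165-0.164724i
  term(m=+2) = +0.009122-0.002700i   from Y*(Ω₁)=+0.027249+0.039862i, Y(Ω₂)=+0.060441-0.187515i
  term(m=+3) = -0.000489-0.001062i   from Y*(Ω₁)=-0.004640+0.000531i, Y(Ω₂)=+0.078233+0.237922i
  term(m=+4) = +0.000078-0.000050i   from Y*(Ω₁)=+0.000115-0.000295i, Y(Ω₂)=+0.237012+0.170504i
  term(m=+5) = -0.000001-0.000002i   from Y*(Ω₁)=+0.000010+0.000012i, Y(Ω₂)=-0.136062+0.000799i
  term(m=+6) = +0.000000-0.000000i   from Y*(Ω₁)=-0.000001+0.000000i, Y(Ω₂)=-0.354208+0.261179i
  term(m=+7) = +0.000000+0.000000i   from Y*(Ω₁)=+0.000000-0.000000i, Y(Ω₂)=-0.097931+0.310047i
Accumulated sum +0.157257+0.000000i; after 4π/(2l+1) scaling, +0.131743+0.000000i ⇒ P_7 = 0.131743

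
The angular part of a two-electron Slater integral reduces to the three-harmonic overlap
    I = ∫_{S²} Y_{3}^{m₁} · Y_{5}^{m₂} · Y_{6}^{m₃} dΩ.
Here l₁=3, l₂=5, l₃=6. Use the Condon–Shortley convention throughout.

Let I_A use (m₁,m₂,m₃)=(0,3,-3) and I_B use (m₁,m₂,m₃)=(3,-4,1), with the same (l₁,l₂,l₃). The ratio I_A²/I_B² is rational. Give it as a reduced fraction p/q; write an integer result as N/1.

Shared (l₁,l₂,l₃)=(3,5,6): N and (l;000)² cancel in I_A²/I_B².
A: Δ = 2!·4!·8!/15! = 1/675675; Racah Σ t=0..2: t=0:+1/483840 t=1:−1/20160 t=2:+1/17280 = 1/96768; ⇒ 3j(3 5 6; 0 3 -3)² = 1/1001, sgn -1
B: Δ = 2!·4!·8!/15! = 1/675675; Racah Σ t=0..0: t=0:+1/241920 = 1/241920; ⇒ 3j(3 5 6; 3 -4 1)² = 4/1001, sgn -1
I_A²/I_B² = (1/1001)/(4/1001) = 1/4

1/4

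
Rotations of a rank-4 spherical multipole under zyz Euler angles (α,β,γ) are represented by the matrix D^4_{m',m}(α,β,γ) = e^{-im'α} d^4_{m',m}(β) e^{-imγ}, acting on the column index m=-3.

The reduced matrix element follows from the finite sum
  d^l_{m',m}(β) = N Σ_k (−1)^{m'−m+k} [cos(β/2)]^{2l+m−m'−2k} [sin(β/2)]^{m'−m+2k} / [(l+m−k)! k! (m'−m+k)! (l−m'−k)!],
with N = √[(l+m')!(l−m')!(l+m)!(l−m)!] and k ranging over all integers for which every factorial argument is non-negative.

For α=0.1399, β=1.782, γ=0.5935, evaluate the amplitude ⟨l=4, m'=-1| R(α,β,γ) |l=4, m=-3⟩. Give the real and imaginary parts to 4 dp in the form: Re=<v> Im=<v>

Split into d^4_{-1,-3}(β=1.7820) × two z-phases.
Half-angle: c=0.628635, s=0.777701. N=√(6·120·1·5040)=1904.940944
k: max(0,(-3)−(-1))=0 … min(4+(-3),4−(-1))=1
  k=0: (−1)^2·1904.9409/(240)·0.6286^6·0.7777^2 = +0.296268
  k=1: (−1)^3·1904.9409/(144)·0.6286^4·0.7777^4 = -0.755723
d^4_{-1,-3}(1.7820) = +0.296268 -0.755723 = -0.459454
Attach z-rotation phases: D = e^{-i(-1)(0.1399)}·(-0.459454)·e^{-i(-3)(0.5935)} = +0.157375-0.431661i

Re=0.1574 Im=-0.4317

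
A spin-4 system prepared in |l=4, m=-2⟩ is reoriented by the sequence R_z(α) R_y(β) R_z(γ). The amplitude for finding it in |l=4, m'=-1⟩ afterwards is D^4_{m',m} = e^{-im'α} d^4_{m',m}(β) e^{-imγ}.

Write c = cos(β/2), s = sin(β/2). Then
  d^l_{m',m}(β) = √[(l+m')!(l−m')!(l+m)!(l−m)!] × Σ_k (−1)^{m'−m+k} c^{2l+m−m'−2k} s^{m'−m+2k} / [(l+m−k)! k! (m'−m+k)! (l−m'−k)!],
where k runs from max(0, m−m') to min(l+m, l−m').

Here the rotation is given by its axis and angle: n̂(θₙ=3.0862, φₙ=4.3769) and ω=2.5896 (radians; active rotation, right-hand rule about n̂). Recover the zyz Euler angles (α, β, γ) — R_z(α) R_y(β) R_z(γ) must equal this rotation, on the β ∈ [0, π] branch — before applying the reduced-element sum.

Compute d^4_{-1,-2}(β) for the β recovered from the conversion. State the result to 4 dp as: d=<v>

d=-0.2206

Axis–angle → zyz. n̂ = (sinθₙcosφₙ, sinθₙsinφₙ, cosθₙ) = (-0.018228, -0.052278, -0.998466), ω = 2.5896.
R = I cosω + sinω [n̂]ₓ + (1−cosω) n̂n̂ᵀ gives
  R = [-0.850866, +0.525345, +0.006283; -0.521816, -0.846421, +0.106201; +0.061110, +0.087084, +0.994325]
β = atan2(√(R₁₃²+R₂₃²), R₃₃) = 0.106588; α = atan2(R₂₃, R₁₃) mod 2π = 1.511706; γ = atan2(R₃₂, −R₃₁) mod 2π = 2.182684
d^4_{-1,-2}(β=0.1066) via the finite sum:
With c≡cos(β/2)=0.998580 and s≡sin(β/2)=0.053269, N=[6·120·2·720]^{1/2}=1018.233765
Admissible k: 0..2 (factorial args all ≥0)
  k=0: (−1)^1·1018.2338/(240)·0.9986^7·0.0533^1 = -0.223765
  k=1: (−1)^2·1018.2338/(48)·0.9986^5·0.0533^3 = +0.003184
  k=2: (−1)^3·1018.2338/(72)·0.9986^3·0.0533^5 = -0.000006
d^4_{-1,-2}(0.1066) = -0.223765 +0.003184 -0.000006 = -0.220587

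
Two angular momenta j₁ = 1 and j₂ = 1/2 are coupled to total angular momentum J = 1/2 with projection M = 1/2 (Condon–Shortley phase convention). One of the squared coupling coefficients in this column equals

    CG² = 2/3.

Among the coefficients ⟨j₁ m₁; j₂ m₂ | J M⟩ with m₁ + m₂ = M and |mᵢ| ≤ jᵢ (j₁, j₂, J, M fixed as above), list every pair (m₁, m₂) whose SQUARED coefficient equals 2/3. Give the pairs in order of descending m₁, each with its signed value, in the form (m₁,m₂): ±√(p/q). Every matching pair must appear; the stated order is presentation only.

(1,-1/2): +√(2/3)

Admissible pairs with m₁+m₂ = M = 1/2: (0,1/2), (1,-1/2)
  (m₁,m₂)=(1,-1/2): CG² = 2/3, CG = +√(2/3)   ← matches the target
  (m₁,m₂)=(0,1/2): CG² = 1/3, CG = −√(1/3)
Pairs with CG² = 2/3: (1,-1/2): +√(2/3)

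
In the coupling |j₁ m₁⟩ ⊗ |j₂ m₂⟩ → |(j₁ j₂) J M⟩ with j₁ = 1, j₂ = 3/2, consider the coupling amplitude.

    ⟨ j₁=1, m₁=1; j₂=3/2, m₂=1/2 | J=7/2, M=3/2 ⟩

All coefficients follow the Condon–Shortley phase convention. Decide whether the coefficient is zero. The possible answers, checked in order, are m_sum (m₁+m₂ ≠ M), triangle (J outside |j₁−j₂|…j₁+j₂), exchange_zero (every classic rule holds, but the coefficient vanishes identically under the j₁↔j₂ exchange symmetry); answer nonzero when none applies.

m-sum: m₁+m₂ = 1+1/2 = 3/2, M = 3/2  ✓
triangle: need |j₁−j₂| ≤ J ≤ j₁+j₂, i.e. J ∈ [1/2, 5/2]; J = 7/2 is outside ✗ ⇒ coefficient is 0

triangle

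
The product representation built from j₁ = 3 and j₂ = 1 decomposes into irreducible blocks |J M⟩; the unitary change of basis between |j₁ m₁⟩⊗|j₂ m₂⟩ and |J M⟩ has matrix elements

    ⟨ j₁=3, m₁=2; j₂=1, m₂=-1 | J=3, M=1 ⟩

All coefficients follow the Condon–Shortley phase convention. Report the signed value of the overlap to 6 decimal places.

j₁+j₂−J=1  J+j₁−j₂=5  J−j₁+j₂=1  j₁+j₂+J+1=8
(j₁±m₁, j₂±m₂, J±M) = (5,1,0,2,4,2)
P² = 240
sum k=0..0:
  [0] +1/24 = 1/24
S = 1/24
C² = P²·S² = 5/12 ; C = +0.645497

+√(5/12) ≈ +0.645497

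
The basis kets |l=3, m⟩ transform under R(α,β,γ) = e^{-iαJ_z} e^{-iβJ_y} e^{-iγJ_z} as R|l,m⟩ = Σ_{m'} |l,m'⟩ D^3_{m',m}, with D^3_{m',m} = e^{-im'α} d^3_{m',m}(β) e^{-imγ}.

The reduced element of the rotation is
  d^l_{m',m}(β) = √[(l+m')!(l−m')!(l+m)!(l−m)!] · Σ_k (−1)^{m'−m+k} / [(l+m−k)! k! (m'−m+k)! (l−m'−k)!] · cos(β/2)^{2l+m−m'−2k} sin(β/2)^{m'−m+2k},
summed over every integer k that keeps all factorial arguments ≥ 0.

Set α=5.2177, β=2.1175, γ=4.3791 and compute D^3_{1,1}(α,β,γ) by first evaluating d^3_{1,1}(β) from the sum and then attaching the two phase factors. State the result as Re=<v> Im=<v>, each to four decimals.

Re=-0.4880 Im=0.0848

First d^3_{1,1}(β=2.1175), then the phase factors e^{-i(1)α} and e^{-i(1)γ}:
Half-angle: c=0.489962, s=0.871744. N=√(24·2·24·2)=48.000000
The bounds max(0,m−m')=0 and min(l+m,l−m')=2 give 3 terms
  k=0: (−1)^0·48.0000/(48)·0.4900^6·0.8717^0 = +0.013835
  k=1: (−1)^1·48.0000/(6)·0.4900^4·0.8717^2 = -0.350363
  k=2: (−1)^2·48.0000/(8)·0.4900^2·0.8717^4 = +0.831824
d^3_{1,1}(2.1175) = +0.013835 -0.350363 +0.831824 = +0.495297
Attach z-rotation phases: D = e^{-i(1)(5.2177)}·(+0.495297)·e^{-i(1)(4.3791)} = -0.487986+0.084782i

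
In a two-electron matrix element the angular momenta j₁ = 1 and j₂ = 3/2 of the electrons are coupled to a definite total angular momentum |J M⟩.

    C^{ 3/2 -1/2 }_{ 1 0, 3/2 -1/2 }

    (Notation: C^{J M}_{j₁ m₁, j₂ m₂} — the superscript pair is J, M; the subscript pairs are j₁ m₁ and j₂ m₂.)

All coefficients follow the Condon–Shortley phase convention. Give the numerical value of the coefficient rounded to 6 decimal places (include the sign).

+0.258199

√[4·1!1!2!/5! · 1!1!1!2!1!2!] = √(4/15)
  +(−1)^0/∏(0,1,1,1,0,1)! = 1  (running 1)
  +(−1)^1/∏(1,0,0,0,1,2)! = -1/2  (running 1/2)
⟨..|..⟩ = √(4/15)·(1/2) = +0.258199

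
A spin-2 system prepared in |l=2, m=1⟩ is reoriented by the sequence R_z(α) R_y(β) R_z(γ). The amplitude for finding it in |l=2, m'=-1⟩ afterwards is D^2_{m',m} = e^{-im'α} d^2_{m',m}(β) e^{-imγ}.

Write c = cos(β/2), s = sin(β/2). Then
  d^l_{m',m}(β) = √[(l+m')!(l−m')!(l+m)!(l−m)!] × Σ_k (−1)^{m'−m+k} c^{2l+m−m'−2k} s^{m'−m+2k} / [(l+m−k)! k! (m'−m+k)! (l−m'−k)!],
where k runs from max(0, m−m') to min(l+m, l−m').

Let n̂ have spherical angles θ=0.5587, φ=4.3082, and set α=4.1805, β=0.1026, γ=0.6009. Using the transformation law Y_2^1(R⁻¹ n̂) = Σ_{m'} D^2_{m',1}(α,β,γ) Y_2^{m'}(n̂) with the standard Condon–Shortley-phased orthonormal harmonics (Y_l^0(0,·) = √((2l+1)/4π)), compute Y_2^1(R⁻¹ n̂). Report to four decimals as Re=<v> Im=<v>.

Re=-0.2759 Im=0.1323

Need the full column D^2_{m',1} for m'=−2..2 at α=4.1805, β=0.1026, γ=0.6009.
cos(β/2)=0.998684, sin(β/2)=0.051278
d^2_{-2,1}: single k=3 term ⇒ +0.000269;  D = +0.000025+0.000268i
d^2_{-1,1}: k∈[2..3] ⇒ +0.007867 -0.000007 = +0.007860;  D = -0.007118-0.003334i
d^2_{0,1}: k∈[1..2] ⇒ +0.125109 -0.000330 = +0.124779;  D = +0.102921-0.070548i
d^2_{1,1}: k∈[0..1] ⇒ +0.994748 -0.007867 = +0.986881;  D = +0.068052+0.984532i
d^2_{2,1}: single k=0 term ⇒ -0.102151;  D = +0.091402+0.045613i
Y_2^{m'}(θ=0.5587,φ=4.3082) and Σ D·Y over m':
  (+0.0000+0.0003i)·(-0.0750-0.0785i)  (-0.0071-0.0033i)·(-0.1366+0.3193i)  (+0.1029-0.0705i)·(+0.3649+0.0000i)  (+0.0681+0.9845i)·(+0.1366+0.3193i)  (+0.0914+0.0456i)·(-0.0750+0.0785i)
Y_2^1(R⁻¹ n̂) = -0.275853+0.132348i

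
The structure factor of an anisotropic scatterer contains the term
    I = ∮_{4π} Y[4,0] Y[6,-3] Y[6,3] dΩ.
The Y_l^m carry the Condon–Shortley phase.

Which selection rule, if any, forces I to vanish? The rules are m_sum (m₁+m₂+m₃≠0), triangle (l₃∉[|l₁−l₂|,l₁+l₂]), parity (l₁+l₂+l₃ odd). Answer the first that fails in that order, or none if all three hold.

none

azimuthal sum: 0 − 3 + 3 = 0  ✓
2 ≤ 6 ≤ 10 (triangle on l)  ✓
L = 4 + 6 + 6 = 16 (even)  ✓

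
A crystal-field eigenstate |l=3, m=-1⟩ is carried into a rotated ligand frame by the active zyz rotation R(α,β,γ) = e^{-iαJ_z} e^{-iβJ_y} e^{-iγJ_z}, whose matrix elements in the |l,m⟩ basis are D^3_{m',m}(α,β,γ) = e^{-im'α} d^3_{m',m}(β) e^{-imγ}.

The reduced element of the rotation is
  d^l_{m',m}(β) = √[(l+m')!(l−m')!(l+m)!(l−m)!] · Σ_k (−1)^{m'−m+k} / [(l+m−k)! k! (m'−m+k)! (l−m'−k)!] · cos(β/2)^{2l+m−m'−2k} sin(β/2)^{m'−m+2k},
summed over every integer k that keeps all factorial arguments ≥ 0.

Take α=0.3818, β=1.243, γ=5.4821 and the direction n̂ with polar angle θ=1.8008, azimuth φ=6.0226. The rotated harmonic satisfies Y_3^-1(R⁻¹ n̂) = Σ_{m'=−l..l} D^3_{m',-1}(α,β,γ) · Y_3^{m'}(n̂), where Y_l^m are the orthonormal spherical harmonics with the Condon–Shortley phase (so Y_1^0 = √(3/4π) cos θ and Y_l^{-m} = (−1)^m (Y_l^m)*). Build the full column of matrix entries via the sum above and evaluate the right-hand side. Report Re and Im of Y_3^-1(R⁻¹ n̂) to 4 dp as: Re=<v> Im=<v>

Re=0.2906 Im=0.0276

Need the full column D^3_{m',-1} for m'=−3..3 at α=0.3818, β=1.2430, γ=5.4821.
cos(β/2)=0.813006, sin(β/2)=0.582255
d^3_{-3,-1}: single k=2 term ⇒ +0.573651;  D = +0.539981+0.193637i
d^3_{-2,-1}: k∈[1..2] ⇒ +0.654007 -0.670890 = -0.016884;  D = -0.016872+0.000633i
d^3_{-1,-1}: k∈[0..2] ⇒ +0.288777 -1.184928 +0.455819 = -0.440332;  D = -0.402190+0.179262i
d^3_{0,-1}: k∈[0..2] ⇒ -0.716428 +1.102386 -0.188474 = +0.197483;  D = +0.137434-0.141815i
d^3_{1,-1}: k∈[0..2] ⇒ +0.888696 -0.607759 +0.038966 = +0.319902;  D = +0.121005-0.296134i
d^3_{2,-1}: k∈[0..1] ⇒ -0.670890 +0.172053 = -0.498838;  D = -0.003048+0.498829i
d^3_{3,-1}: single k=0 term ⇒ +0.294230;  D = -0.107957-0.273709i
Y_3^{m'}(θ=1.8008,φ=6.0226) and Σ D·Y over m':
  (+0.5400+0.1936i)·(+0.2733+0.2713i)  (-0.0169+0.0006i)·(-0.1916-0.1100i)  (-0.4022+0.1793i)·(-0.2250-0.0600i)  (+0.1374-0.1418i)·(+0.2331+0.0000i)  (+0.1210-0.2961i)·(+0.2250-0.0600i)  (-0.0030+0.4988i)·(-0.1916+0.1100i)  (-0.1080-0.2737i)·(-0.2733+0.2713i)
Y_3^-1(R⁻¹ n̂) = +0.290603+0.027629i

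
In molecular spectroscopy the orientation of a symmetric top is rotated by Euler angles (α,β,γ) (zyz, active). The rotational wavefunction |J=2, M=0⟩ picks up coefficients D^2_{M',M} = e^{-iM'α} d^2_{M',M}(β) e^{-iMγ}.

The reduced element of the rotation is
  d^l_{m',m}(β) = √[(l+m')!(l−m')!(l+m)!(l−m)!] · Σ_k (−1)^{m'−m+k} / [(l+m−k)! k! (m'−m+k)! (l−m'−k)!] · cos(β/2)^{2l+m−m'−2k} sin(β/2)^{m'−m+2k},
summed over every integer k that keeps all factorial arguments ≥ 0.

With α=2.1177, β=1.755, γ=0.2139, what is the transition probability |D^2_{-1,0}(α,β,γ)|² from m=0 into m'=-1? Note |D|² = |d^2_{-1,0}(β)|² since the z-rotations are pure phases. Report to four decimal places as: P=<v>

D^2_{-1,0}(2.1177,1.7550,0.2139) = e^{-i·-1·2.1177}·d^2_{-1,0}(1.7550)·e^{-i·0·0.2139}. Compute d first:
With c≡cos(β/2)=0.639076 and s≡sin(β/2)=0.769144, N=[1·6·2·2]^{1/2}=4.898979
The bounds max(0,m−m')=1 and min(l+m,l−m')=2 give 2 terms
  k=1: (−1)^0·4.8990/(2)·0.6391^3·0.7691^1 = +0.491746
  k=2: (−1)^1·4.8990/(2)·0.6391^1·0.7691^3 = -0.712279
d^2_{-1,0}(1.7550) = +0.491746 -0.712279 = -0.220534
|D^2_{-1,0}|² = |d^2_{-1,0}(β)|² = (-0.220534)² = 0.048635 (the z-rotation phases have unit modulus)

P=0.0486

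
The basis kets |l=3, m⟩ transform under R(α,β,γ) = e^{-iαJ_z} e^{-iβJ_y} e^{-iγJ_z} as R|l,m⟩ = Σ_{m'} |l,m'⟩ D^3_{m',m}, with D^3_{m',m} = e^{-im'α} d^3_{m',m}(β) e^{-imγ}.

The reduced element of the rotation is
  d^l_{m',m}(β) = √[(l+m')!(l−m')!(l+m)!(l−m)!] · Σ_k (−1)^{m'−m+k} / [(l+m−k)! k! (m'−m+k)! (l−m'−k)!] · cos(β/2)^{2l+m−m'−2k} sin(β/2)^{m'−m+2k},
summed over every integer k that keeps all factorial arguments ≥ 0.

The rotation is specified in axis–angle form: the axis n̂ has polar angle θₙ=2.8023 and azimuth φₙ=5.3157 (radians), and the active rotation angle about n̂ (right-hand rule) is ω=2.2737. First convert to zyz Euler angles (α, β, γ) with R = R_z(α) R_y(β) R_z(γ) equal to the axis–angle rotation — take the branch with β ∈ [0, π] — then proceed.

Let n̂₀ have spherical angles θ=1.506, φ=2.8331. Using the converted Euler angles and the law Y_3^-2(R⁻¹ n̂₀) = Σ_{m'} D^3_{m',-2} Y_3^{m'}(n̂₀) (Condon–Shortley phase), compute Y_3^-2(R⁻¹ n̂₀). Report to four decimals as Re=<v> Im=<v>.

Re=-0.2701 Im=0.2823

Axis–angle → zyz. n̂ = (sinθₙcosφₙ, sinθₙsinφₙ, cosθₙ) = (+0.188833, -0.274065, -0.942990), ω = 2.2737.
R = I cosω + sinω [n̂]ₓ + (1−cosω) n̂n̂ᵀ gives
  R = [-0.587727, +0.634265, -0.502279; -0.804679, -0.522770, +0.281432; -0.084074, +0.569579, +0.817626]
β = atan2(√(R₁₃²+R₂₃²), R₃₃) = 0.613522; α = atan2(R₂₃, R₁₃) mod 2π = 2.630869; γ = atan2(R₃₂, −R₃₁) mod 2π = 1.424247
Need the full column D^3_{m',-2} for m'=−3..3 at α=2.6309, β=0.6135, γ=1.4242.
cos(β/2)=0.953317, sin(β/2)=0.301972
d^3_{-3,-2}: single k=1 term ⇒ +0.582410;  D = -0.146614-0.563654i
d^3_{-2,-2}: k∈[0..1] ⇒ +0.750625 -0.376576 = +0.374049;  D = -0.094805+0.361835i
d^3_{-1,-2}: k∈[0..1] ⇒ -0.751888 +0.150884 = -0.601004;  D = -0.417072+0.432731i
d^3_{0,-2}: k∈[0..1] ⇒ +0.412519 -0.041391 = +0.371128;  D = -0.355300+0.107226i
d^3_{1,-2}: k∈[0..1] ⇒ -0.150884 +0.007570 = -0.143314;  D = -0.139934-0.030943i
d^3_{2,-2}: k∈[0..1] ⇒ +0.037784 -0.000758 = +0.037026;  D = -0.027632-0.024646i
d^3_{3,-2}: single k=0 term ⇒ -0.005863;  D = -0.001910-0.005544i
Y_3^{m'}(θ=1.506,φ=2.8331) and Σ D·Y over m':
  (-0.1466-0.5637i)·(-0.2494-0.3312i)  (-0.0948+0.3618i)·(+0.0537+0.0381i)  (-0.4171+0.4327i)·(+0.3008+0.0959i)  (-0.3553+0.1072i)·(-0.0720+0.0000i)  (-0.1399-0.0309i)·(-0.3008+0.0959i)  (-0.0276-0.0246i)·(+0.0537-0.0381i)  (-0.0019-0.0055i)·(+0.2494-0.3312i)
Y_3^-2(R⁻¹ n̂) = -0.270082+0.282303i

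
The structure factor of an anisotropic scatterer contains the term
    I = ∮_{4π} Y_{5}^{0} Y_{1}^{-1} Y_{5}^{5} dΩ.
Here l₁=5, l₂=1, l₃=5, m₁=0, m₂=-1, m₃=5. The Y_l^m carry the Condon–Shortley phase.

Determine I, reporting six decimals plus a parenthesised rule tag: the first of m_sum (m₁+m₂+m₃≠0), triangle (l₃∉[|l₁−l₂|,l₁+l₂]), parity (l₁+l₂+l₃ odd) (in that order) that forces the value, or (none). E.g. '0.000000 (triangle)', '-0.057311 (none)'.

0.000000 (m_sum)

m-sum = 0 − 1 + 5 = 4 ≠ 0 ⇒ I = 0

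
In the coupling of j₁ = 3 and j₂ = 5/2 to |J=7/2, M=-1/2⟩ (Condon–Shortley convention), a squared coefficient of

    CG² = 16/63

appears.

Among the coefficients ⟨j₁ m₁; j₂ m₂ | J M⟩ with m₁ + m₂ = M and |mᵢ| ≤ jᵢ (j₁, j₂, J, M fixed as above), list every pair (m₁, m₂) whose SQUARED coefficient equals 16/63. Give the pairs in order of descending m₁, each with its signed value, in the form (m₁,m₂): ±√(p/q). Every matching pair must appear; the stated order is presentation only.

(2,-5/2): +√(16/63)

Admissible pairs with m₁+m₂ = M = -1/2: (-3,5/2), (-2,3/2), (-1,1/2), (0,-1/2), (1,-3/2), (2,-5/2)
  (m₁,m₂)=(2,-5/2): CG² = 16/63, CG = +√(16/63)   ← matches the target
  (m₁,m₂)=(1,-3/2): CG² = 8/63, CG = +√(8/63)
  (m₁,m₂)=(0,-1/2): CG² = 4/21, CG = −√(4/21)
  (m₁,m₂)=(-1,1/2): CG² = 1/63, CG = −√(1/63)
  (m₁,m₂)=(-2,3/2): CG² = 20/63, CG = +√(20/63)
  (m₁,m₂)=(-3,5/2): CG² = 2/21, CG = +√(2/21)
Pairs with CG² = 16/63: (2,-5/2): +√(16/63)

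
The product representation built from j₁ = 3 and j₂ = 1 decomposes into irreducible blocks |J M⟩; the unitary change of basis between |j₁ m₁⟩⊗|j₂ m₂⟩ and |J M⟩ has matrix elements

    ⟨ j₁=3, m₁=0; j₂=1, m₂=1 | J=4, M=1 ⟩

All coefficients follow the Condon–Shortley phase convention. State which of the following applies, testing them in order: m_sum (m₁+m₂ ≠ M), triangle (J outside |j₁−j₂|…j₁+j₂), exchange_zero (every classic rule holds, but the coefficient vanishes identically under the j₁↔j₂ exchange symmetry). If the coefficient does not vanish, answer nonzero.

nonzero

m-sum: m₁+m₂ = 0+1 = 1, M = 1  ✓
triangle: |j₁−j₂| = 2 ≤ J = 4 ≤ j₁+j₂ = 4  ✓
exchange: j₁≠j₂ or m₁≠m₂ — the exchange symmetry imposes no constraint here
value check: CG = +√(5/14) = +0.597614 ≠ 0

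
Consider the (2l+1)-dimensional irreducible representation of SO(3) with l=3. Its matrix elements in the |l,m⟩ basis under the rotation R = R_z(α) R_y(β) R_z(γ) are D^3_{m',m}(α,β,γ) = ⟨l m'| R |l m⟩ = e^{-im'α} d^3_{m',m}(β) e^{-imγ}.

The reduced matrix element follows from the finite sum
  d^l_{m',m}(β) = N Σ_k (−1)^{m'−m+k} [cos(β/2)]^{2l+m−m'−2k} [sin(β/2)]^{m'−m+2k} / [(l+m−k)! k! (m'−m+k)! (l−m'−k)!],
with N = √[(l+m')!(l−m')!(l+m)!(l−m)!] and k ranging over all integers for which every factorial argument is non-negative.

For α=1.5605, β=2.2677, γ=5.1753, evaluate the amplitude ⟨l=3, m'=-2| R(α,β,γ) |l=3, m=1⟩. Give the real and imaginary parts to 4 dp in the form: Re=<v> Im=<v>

First d^3_{-2,1}(β=2.2677), then the phase factors e^{-i(-2)α} and e^{-i(1)γ}:
c=cos(2.267700/2)=0.423175, s=sin(2.267700/2)=0.906048; N=√[1·120·24·2]=75.894664
The bounds max(0,m−m')=3 and min(l+m,l−m')=4 give 2 terms
  k=3: (−1)^0·75.8947/(12)·0.4232^3·0.9060^3 = +0.356486
  k=4: (−1)^1·75.8947/(24)·0.4232^1·0.9060^5 = -0.817101
d^3_{-2,1}(2.2677) = +0.356486 -0.817101 = -0.460615
Phases: e^{-i·(-2)·1.5605}=-0.999788+0.020591i, e^{-i·(1)·5.1753}=+0.446555+0.894756i ⇒ D=+0.214133+0.407816i

Re=0.2141 Im=0.4078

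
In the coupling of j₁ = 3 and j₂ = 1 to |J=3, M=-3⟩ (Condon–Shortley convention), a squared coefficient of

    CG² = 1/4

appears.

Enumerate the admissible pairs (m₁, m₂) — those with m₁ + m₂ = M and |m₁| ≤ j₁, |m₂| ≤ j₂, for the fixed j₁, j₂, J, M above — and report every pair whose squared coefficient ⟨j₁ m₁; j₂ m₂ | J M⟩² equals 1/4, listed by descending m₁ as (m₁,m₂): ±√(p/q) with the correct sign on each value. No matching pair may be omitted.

(-2,-1): +√(1/4)

Admissible pairs with m₁+m₂ = M = -3: (-3,0), (-2,-1)
  (m₁,m₂)=(-2,-1): CG² = 1/4, CG = +√(1/4)   ← matches the target
  (m₁,m₂)=(-3,0): CG² = 3/4, CG = −√(3/4)
Pairs with CG² = 1/4: (-2,-1): +√(1/4)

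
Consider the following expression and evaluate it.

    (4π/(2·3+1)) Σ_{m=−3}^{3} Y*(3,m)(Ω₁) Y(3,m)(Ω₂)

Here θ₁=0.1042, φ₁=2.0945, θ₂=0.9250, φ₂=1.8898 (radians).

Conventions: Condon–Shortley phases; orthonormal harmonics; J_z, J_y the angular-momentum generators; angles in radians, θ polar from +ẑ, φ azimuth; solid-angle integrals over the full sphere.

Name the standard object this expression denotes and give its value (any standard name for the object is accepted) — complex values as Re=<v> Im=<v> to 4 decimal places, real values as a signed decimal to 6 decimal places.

Legendre polynomial (addition theorem), -0.234113

This sum is the spherical-harmonic addition theorem: it equals the Legendre polynomial P_l(cos γ) of the angle γ between the two directions.
Expand P_3 via completeness: Σ_{m} conj(Y_{3,m}) at Ω₁ times Y_{3,m} at Ω₂ —
  m=-3: Y*=(0.000469, 0.000000)  Y=(0.173726, 0.122402)  product (0.000082, 0.000057)
  m=-2: Y*=(-0.005496, -0.009524)  Y=(-0.315117, 0.233644)  product (0.003957, 0.001717)
  m=-1: Y*=(-0.066332, 0.114862)  Y=(-0.065648, -0.198763)  product (0.027185, 0.005644)
  m=+0: Y*=(0.722228, -0.000000)  Y=(-0.267033, 0.000000)  product (-0.192858, 0.000000)
  m=+1: Y*=(0.066332, 0.114862)  Y=(0.065648, -0.198763)  product (0.027185, -0.005644)
  m=+2: Y*=(-0.005496, 0.009524)  Y=(-0.315117, -0.233644)  product (0.003957, -0.001717)
  m=+3: Y*=(-0.000469, 0.000000)  Y=(-0.173726, 0.122402)  product (0.000082, -0.000057)
Σ over m = (-0.130411, -0.000000); ×(4π/7) → (-0.234113, -0.000000). Real part: -0.234113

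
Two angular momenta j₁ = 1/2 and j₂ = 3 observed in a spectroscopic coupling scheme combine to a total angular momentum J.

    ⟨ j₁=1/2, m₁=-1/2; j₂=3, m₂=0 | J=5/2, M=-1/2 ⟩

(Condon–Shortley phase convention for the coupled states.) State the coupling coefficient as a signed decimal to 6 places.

j₁+j₂−J=1  J+j₁−j₂=0  J−j₁+j₂=5  j₁+j₂+J+1=7
(j₁±m₁, j₂±m₂, J±M) = (0,1,3,3,2,3)
P² = 432/7
sum k=1..1:
  [1] −1/12 = -1/12
S = -1/12
C² = P²·S² = 3/7 ; C = -0.654654

-0.654654  (= −√(3/7))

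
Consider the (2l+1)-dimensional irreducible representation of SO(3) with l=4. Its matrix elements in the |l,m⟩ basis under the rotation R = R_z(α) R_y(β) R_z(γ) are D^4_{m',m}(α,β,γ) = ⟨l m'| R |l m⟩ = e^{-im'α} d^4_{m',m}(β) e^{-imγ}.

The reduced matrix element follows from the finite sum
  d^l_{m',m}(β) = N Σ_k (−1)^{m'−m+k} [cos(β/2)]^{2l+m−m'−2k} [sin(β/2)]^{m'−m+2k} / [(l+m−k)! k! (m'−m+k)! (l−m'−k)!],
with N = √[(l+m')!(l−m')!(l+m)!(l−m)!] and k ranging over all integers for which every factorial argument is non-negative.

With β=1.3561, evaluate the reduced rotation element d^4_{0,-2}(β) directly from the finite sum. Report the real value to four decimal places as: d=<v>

d^4_{0,-2}(β=1.3561) via the finite sum:
With c≡cos(β/2)=0.778797 and s≡sin(β/2)=0.627276, N=[24·24·2·720]^{1/2}=910.735966
Admissible k: 0..2 (factorial args all ≥0)
  k=0: (−1)^2·910.7360/(96)·0.7788^6·0.6273^2 = +0.832885
  k=1: (−1)^3·910.7360/(36)·0.7788^4·0.6273^4 = -1.440859
  k=2: (−1)^4·910.7360/(96)·0.7788^2·0.6273^6 = +0.350526
d^4_{0,-2}(1.3561) = +0.832885 -1.440859 +0.350526 = -0.257448

d=-0.2574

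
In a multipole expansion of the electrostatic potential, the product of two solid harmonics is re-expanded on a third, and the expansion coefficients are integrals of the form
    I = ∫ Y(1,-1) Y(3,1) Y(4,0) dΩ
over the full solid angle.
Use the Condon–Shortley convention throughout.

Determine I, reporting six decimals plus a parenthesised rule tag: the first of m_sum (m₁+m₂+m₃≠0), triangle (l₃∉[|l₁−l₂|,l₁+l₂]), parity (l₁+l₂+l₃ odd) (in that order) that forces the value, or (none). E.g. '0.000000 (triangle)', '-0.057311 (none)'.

0.150786 (none)

Rules hold: Σm=0, L=8 even, 2≤4≤4.
N = 3·7·9 = 189
Δ = 0!·2!·6!/9! = 1/252
Racah Σ t=0..0: t=0:+1/36 = 1/36
⇒ 3j(1 3 4; 0 0 0)² = 4/63, sgn +1
Racah Σ t=0..0: t=0:+1/96 = 1/96
⇒ 3j(1 3 4; -1 1 0)² = 1/42, sgn +1
4πI² = N·(3j₀)²·(3jₘ)² = 2/7
I = +1·√(0.285714/4π) = 0.15078601
No selection rule forces the value: the integral is nonzero (none).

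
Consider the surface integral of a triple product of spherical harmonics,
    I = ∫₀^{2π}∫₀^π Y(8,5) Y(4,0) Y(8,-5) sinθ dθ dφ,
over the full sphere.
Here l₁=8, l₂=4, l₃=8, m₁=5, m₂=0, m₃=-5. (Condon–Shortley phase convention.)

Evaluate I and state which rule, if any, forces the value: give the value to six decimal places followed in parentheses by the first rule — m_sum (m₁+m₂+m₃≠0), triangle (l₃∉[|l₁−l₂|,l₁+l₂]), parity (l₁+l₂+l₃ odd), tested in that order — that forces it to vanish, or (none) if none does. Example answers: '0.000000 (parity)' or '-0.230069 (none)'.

0.133624 (none)

Rules hold: Σm=0, L=20 even, 4≤8≤12.
N = 17·9·17 = 2601
Δ = 4!·12!·4!/21! = 1/185175900
Racah Σ t=0..4: t=0:+1/557383680 t=1:−1/21772800 t=2:+1/8294400 t=3:−1/21772800 t=4:+1/557383680 = 1/30965760
⇒ 3j(8 4 8; 0 0 0)² = 36/4199, sgn +1
Racah Σ t=0..3: t=0:+1/1254113280 t=1:−1/261273600 t=2:+1/638668800 t=3:−1/17244057600 = -1/656916480
⇒ 3j(8 4 8; 5 0 -5)² = 13/1292, sgn +1
4πI² = N·(3j₀)²·(3jₘ)² = 81/361
I = +1·√(0.224377/4π) = 0.13362385
No selection rule forces the value: the integral is nonzero (none).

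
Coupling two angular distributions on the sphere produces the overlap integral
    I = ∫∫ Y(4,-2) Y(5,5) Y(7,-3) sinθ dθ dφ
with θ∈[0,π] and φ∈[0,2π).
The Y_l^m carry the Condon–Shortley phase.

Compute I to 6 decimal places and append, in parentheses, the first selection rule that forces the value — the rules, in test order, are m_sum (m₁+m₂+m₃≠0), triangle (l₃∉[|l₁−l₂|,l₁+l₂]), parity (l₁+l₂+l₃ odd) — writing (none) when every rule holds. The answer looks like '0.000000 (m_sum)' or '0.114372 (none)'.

Checks pass: Σm=0; 16 even; l₃=7∈[1,9].
(2·4+1)(2·5+1)(2·7+1) = 1485
Δ: 2! 6! 8! / 17! → 1/6126120
sum: t=0:+1/69120 t=1:−1/20736 t=2:+1/69120 = -1/51840
3j²(4 5 7; 0 0 0) = Δ·Π!·Σ² = 280/21879  (sign +1)
sum: t=2:+1/3870720 = 1/3870720
3j²(4 5 7; -2 5 -3) = Δ·Π!·Σ² = 675/136136  (sign +1)
combine: 4πI² = 1485·280/21879·675/136136 = 50625/537251
take √, sign +1: I = 0.08659423
No selection rule forces the value: the integral is nonzero (none).

0.086594 (none)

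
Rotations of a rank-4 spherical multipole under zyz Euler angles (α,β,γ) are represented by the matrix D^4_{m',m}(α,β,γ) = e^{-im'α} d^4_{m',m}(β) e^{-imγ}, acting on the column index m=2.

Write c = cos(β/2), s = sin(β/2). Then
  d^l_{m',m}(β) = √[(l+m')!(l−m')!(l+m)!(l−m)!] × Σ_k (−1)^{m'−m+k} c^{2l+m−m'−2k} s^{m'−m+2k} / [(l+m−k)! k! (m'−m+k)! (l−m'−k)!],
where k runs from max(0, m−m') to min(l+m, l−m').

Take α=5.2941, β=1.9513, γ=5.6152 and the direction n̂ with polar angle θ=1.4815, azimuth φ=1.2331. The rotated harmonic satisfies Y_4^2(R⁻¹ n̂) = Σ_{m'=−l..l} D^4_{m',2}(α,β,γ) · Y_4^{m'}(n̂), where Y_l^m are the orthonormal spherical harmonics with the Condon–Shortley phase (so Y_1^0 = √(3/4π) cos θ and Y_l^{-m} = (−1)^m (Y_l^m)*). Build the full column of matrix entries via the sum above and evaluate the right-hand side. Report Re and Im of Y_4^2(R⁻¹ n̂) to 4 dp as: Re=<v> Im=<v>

Need the full column D^4_{m',2} for m'=−4..4 at α=5.2941, β=1.9513, γ=5.6152.
cos(β/2)=0.560630, sin(β/2)=0.828066
d^4_{-4,2}: single k=6 term ⇒ +0.536195;  D = -0.464994-0.266993i
d^4_{-3,2}: k∈[5..6] ⇒ +0.770088 -0.560011 = +0.210076;  D = -0.012700-0.209692i
d^4_{-2,2}: k∈[4..6] ⇒ +0.696718 -1.215976 +0.221066 = -0.298192;  D = -0.238786+0.178605i
d^4_{-1,2}: k∈[3..5] ⇒ +0.444725 -1.455329 +0.634993 = -0.375610;  D = -0.353237-0.127696i
d^4_{0,2}: k∈[2..4] ⇒ +0.201980 -1.175049 +0.961313 = -0.011755;  D = -0.002735-0.011432i
d^4_{1,2}: k∈[1..3] ⇒ +0.061155 -0.667088 +0.970219 = +0.364286;  D = -0.249445+0.265484i
d^4_{2,2}: k∈[0..2] ⇒ +0.009759 -0.255487 +0.696718 = +0.450990;  D = -0.444293-0.077432i
d^4_{3,2}: k∈[0..1] ⇒ -0.053934 +0.352990 = +0.299056;  D = -0.118977-0.274370i
d^4_{4,2}: single k=0 term ⇒ +0.112659;  D = +0.061733-0.094240i
Y_4^{m'}(θ=1.4815,φ=1.2331) and Σ D·Y over m':
  (-0.4650-0.2670i)·(+0.0950+0.4250i)  (-0.0127-0.2097i)·(-0.0936+0.0584i)  (-0.2388+0.1786i)·(+0.2446+0.1959i)  (-0.3532-0.1277i)·(-0.0410+0.1167i)  (-0.0027-0.0114i)·(+0.2924+0.0000i)  (-0.2494+0.2655i)·(+0.0410+0.1167i)  (-0.4443-0.0774i)·(+0.2446-0.1959i)  (-0.1190-0.2744i)·(+0.0936+0.0584i)  (+0.0617-0.0942i)·(+0.0950-0.4250i)
Y_4^2(R⁻¹ n̂) = -0.176463-0.264514i

Re=-0.1765 Im=-0.2645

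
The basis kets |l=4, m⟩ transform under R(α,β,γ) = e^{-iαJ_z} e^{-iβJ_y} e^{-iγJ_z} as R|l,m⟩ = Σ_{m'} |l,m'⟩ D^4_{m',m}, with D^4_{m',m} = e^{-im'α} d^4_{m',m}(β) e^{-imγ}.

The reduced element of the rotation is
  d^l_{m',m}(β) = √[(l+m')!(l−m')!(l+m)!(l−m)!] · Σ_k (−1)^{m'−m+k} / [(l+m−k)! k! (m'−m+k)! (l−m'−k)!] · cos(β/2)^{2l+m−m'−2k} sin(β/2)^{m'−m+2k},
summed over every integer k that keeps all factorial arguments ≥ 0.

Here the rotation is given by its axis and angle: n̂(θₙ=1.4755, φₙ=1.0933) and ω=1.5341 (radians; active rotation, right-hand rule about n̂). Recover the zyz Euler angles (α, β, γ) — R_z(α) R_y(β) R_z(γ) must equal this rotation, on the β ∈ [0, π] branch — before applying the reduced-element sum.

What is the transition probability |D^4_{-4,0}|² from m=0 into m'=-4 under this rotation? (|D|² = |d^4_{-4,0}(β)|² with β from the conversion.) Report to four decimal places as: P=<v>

P=0.2712

Axis–angle → zyz. n̂ = (sinθₙcosφₙ, sinθₙsinφₙ, cosθₙ) = (+0.457472, +0.884119, +0.095152), ω = 1.5341.
R = I cosω + sinω [n̂]ₓ + (1−cosω) n̂n̂ᵀ gives
  R = [+0.238290, +0.294532, +0.925456; +0.484709, +0.789676, -0.376125; -0.841591, +0.538203, +0.045410]
β = atan2(√(R₁₃²+R₂₃²), R₃₃) = 1.525371; α = atan2(R₂₃, R₁₃) mod 2π = 5.897156; γ = atan2(R₃₂, −R₃₁) mod 2π = 0.568963
First d^4_{-4,0}(β=1.5254), then the phase factors e^{-i(-4)α} and e^{-i(0)γ}:
Half-angle: c=0.722983, s=0.690865. N=√(1·40320·24·24)=4819.161753
Admissible k: 4..4 (factorial args all ≥0)
  k=4: (−1)^0·4819.1618/(576)·0.7230^4·0.6909^4 = +0.520758
d^4_{-4,0}(1.5254) = +0.520758
|D^4_{-4,0}|² = |d^4_{-4,0}(β)|² = (+0.520758)² = 0.271189 (the z-rotation phases have unit modulus)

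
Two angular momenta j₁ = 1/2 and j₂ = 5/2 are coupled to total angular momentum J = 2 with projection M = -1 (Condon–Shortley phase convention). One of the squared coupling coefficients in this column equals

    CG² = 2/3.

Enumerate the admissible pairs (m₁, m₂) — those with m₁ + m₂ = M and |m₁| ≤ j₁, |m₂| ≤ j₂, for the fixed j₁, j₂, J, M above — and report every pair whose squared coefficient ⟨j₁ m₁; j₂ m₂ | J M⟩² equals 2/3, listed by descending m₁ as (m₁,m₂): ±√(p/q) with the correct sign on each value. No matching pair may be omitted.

(1/2,-3/2): +√(2/3)

Admissible pairs with m₁+m₂ = M = -1: (-1/2,-1/2), (1/2,-3/2)
  (m₁,m₂)=(1/2,-3/2): CG² = 2/3, CG = +√(2/3)   ← matches the target
  (m₁,m₂)=(-1/2,-1/2): CG² = 1/3, CG = −√(1/3)
Pairs with CG² = 2/3: (1/2,-3/2): +√(2/3)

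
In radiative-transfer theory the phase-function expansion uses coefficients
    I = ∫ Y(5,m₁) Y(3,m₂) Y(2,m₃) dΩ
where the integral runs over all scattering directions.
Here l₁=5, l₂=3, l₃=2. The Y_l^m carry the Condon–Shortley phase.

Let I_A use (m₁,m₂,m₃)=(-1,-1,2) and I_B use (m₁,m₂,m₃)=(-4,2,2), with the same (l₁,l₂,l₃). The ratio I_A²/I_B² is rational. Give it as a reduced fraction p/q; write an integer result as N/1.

l's match ⇒ only the (l;m) 3-j factors differ between A and B.
A: triangle coeff Δ(5,3,2) = 1/2310; Σ_t [2,2]: t=2:+1/1152 = 1/1152; (3j)²=1/154 [(5 3 2; -1 -1 2)], sign=+1
B: triangle coeff Δ(5,3,2) = 1/2310; Σ_t [5,5]: t=5:−1/2880 = -1/2880; (3j)²=3/55 [(5 3 2; -4 2 2)], sign=-1
I_A²/I_B² = (1/154)/(3/55) = 5/42

5/42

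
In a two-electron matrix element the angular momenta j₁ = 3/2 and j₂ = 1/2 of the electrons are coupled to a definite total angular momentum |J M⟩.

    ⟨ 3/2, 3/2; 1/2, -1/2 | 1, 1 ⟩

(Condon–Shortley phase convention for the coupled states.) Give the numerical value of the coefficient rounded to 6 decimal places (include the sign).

j₁+j₂−J=1  J+j₁−j₂=2  J−j₁+j₂=0  j₁+j₂+J+1=4
(j₁±m₁, j₂±m₂, J±M) = (3,0,0,1,2,0)
P² = 3
sum k=0..0:
  [0] +1/2 = 1/2
S = 1/2
C² = P²·S² = 3/4 ; C = +0.866025

+0.866025  (= +√(3/4))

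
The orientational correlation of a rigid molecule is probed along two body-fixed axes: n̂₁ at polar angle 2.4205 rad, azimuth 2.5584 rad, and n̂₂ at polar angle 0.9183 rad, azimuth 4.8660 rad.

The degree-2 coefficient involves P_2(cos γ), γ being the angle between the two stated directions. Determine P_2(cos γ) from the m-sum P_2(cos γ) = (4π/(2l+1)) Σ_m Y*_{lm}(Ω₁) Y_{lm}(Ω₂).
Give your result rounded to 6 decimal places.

Summing Y*_{l m}(θ₁,φ₁)·Y_{l m}(θ₂,φ₂) over m ∈ [−2, 2]; prefactor 4π/(2·2+1) = 2.513274:
  m=-2: Y*=0.06625 - 0.15478j  Y=-0.23245 + 0.07375j  product -0.00398 + 0.04087j
  m=-1: Y*=0.31976 - 0.21096j  Y=0.05703 + 0.36832j  product 0.09594 + 0.10574j
  m=+0: Y*=0.21837 + 0.00000j  Y=0.03342 + 0.00000j  product 0.00730 + 0.00000j
  m=+1: Y*=-0.31976 - 0.21096j  Y=-0.05703 + 0.36832j  product 0.09594 - 0.10574j
  m=+2: Y*=0.06625 + 0.15478j  Y=-0.23245 - 0.07375j  product -0.00398 - 0.04087j
Σ over m = 0.19120 + 0.00000j; ×(4π/5) → 0.48055 + 0.00000j. Real part: 0.480546

0.480546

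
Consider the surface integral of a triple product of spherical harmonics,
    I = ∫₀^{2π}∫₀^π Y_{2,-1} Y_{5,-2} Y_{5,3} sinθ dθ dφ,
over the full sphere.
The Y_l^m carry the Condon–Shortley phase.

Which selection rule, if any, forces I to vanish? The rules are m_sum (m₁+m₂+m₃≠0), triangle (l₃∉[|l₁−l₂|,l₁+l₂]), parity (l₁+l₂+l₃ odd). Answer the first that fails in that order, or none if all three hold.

none

azimuthal sum: -1 − 2 + 3 = 0  ✓
3 ≤ 5 ≤ 7 (triangle on l)  ✓
L = 2 + 5 + 5 = 12 (even)  ✓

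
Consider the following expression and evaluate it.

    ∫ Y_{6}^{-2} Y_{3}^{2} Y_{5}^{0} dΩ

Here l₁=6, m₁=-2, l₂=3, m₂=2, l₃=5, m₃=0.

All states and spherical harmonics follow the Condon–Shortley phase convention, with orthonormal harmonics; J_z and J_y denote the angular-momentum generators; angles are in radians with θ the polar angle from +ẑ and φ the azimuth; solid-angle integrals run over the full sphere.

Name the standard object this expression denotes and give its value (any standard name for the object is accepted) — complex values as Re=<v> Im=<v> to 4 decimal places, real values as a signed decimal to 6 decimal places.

Gaunt coefficient, -0.077843

This is a Gaunt coefficient — the integral of a triple product of spherical harmonics over the sphere.
m-sum 0 ✓  L=14 even ✓  3≤5≤9 ✓
Π(2lᵢ+1) = 13×7×11 = 1001
triangle coeff Δ(6,3,5) = 1/675675
Σ_t [1,3]: t=1:−1/8640 t=2:+1/2304 t=3:−1/8640 = 7/34560
(3j)²=7/429 [(6 3 5; 0 0 0)], sign=-1
Σ_t [3,4]: t=3:−1/8640 t=4:+1/13824 = -1/23040
(3j)²=2/429 [(6 3 5; -2 2 0)], sign=+1
⇒ 4πI² = 98/1287
I = (-1)√(98/1287/(4π)) = -0.07784287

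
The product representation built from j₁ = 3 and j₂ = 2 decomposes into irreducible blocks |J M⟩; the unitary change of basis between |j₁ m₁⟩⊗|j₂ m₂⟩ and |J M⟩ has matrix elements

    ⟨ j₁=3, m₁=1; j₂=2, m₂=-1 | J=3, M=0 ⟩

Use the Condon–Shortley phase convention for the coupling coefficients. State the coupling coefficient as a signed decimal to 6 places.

j₁+j₂−J=2  J+j₁−j₂=4  J−j₁+j₂=2  j₁+j₂+J+1=9
(j₁±m₁, j₂±m₂, J±M) = (4,2,1,3,3,3)
P² = 96/5
sum k=0..1:
  [0] +1/8 = 1/8
  [1] −1/12 = -1/12
S = 1/24
C² = P²·S² = 1/30 ; C = +0.182574

+0.182574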